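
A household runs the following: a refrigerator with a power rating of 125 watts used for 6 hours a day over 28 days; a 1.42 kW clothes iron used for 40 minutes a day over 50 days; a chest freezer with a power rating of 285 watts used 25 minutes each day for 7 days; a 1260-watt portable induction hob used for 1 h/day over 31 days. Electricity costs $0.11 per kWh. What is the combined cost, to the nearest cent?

refrigerator: Runtime = 6 h/day × 28 days = 168 h
refrigerator: 0.125 kW × 168 h = 21 kWh
clothes iron: Runtime = 40 min × 50 = 2000 min = 33.333333… h
clothes iron: 1.42 kW × 33.333333… h = 47.333333… kWh
chest freezer: Runtime = 25 min × 7 = 175 min = 2.916666… h
chest freezer: 0.285 kW × 2.916666… h = 0.83125 kWh
portable induction hob: Runtime = 1 h/day × 31 days = 31 h
portable induction hob: 1.26 kW × 31 h = 39.06 kWh
Total energy = 108.224583… kWh
Cost = 108.224583… × $0.11 = $11.90

$11.90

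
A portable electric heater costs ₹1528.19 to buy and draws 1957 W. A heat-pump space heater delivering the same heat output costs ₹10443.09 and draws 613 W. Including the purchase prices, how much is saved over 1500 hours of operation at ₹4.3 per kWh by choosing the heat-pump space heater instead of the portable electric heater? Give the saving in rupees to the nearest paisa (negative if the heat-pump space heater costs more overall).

portable electric heater: ₹1528.19 + (1957/1000) kW × 1500 h × ₹4.3 = ₹1528.19 + ₹12622.65 = ₹14150.84
heat-pump space heater: ₹10443.09 + (613/1000) kW × 1500 h × ₹4.3 = ₹10443.09 + ₹3953.85 = ₹14396.94
Saving = ₹14150.84 − ₹14396.94 = −₹246.1

-₹246.10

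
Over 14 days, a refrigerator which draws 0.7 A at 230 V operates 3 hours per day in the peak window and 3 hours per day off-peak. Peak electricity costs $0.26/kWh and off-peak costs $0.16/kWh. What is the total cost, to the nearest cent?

$2.84

Power = 0.7 A × 230 V = 161 W = 0.161 kW
Peak energy = 0.161 kW × 3 h × 14 = 6.762 kWh
Off-peak energy = 0.161 kW × 3 h × 14 = 6.762 kWh
Cost = 6.762 × $0.26 + 6.762 × $0.16 = $1.75812 + $1.08192 = $2.84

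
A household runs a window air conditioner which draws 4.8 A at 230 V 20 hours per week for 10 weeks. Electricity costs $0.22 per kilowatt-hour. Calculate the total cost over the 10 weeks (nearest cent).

Power = 4.8 A × 230 V = 1104 W = 1.104 kW
Runtime = 20 h/week × 10 weeks = 200 h
Energy = 1.104 kW × 200 h = 220.8 kWh
Cost = 220.8 kWh × $0.22/kWh = $48.58

$48.58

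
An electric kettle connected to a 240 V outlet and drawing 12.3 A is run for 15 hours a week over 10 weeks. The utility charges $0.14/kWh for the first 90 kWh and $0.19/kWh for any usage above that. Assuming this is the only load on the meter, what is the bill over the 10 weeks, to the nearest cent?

$79.63

Power = 12.3 A × 240 V = 2952 W = 2.952 kW
Runtime = 15 h/week × 10 weeks = 150 h
Energy = 2.952 kW × 150 h = 442.8 kWh
Tier 1 (0–90 kWh): 90 × $0.14 = $12.6
Above 90 kWh: 352.8 × $0.19 = $67.032
Bill = $79.63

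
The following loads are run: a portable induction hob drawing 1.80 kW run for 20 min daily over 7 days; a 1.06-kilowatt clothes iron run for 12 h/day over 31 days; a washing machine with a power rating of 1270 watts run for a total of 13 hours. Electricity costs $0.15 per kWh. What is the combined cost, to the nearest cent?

portable induction hob: Runtime = 20 min × 7 = 140 min = 2.333333… h
portable induction hob: 1.8 kW × 2.333333… h = 4.2 kWh
clothes iron: Runtime = 12 h/day × 31 days = 372 h
clothes iron: 1.06 kW × 372 h = 394.32 kWh
washing machine: 1.27 kW × 13 h = 16.51 kWh
Total energy = 415.03 kWh
Cost = 415.03 × $0.15 = $62.25

$62.25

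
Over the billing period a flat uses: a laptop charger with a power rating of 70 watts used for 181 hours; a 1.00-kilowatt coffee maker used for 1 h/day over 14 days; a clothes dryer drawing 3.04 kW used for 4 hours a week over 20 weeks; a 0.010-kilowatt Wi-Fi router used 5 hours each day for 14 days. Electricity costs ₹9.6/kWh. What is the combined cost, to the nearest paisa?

laptop charger: 0.07 kW × 181 h = 12.67 kWh
coffee maker: Runtime = 1 h/day × 14 days = 14 h
coffee maker: 1 kW × 14 h = 14 kWh
clothes dryer: Runtime = 4 h/week × 20 weeks = 80 h
clothes dryer: 3.04 kW × 80 h = 243.2 kWh
Wi-Fi router: Runtime = 5 h/day × 14 days = 70 h
Wi-Fi router: 0.01 kW × 70 h = 0.7 kWh
Total energy = 270.57 kWh
Cost = 270.57 × ₹9.6 = ₹2597.47

₹2597.47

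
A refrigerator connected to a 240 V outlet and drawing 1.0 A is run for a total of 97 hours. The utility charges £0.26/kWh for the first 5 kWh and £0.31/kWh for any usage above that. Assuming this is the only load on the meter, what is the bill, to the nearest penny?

Power = 1.0 A × 240 V = 240 W = 0.24 kW
Energy = 0.24 kW × 97 h = 23.28 kWh
Tier 1 (0–5 kWh): 5 × £0.26 = £1.3
Above 5 kWh: 18.28 × £0.31 = £5.6668
Bill = £6.97

£6.97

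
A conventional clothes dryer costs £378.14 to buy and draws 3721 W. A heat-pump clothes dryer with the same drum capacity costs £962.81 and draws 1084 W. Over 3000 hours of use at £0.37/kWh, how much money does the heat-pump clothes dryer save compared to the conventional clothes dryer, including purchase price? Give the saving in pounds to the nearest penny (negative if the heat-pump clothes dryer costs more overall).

£2342.40

conventional clothes dryer: £378.14 + (3721/1000) kW × 3000 h × £0.37 = £378.14 + £4130.31 = £4508.45
heat-pump clothes dryer: £962.81 + (1084/1000) kW × 3000 h × £0.37 = £962.81 + £1203.24 = £2166.05
Saving = £4508.45 − £2166.05 = £2342.4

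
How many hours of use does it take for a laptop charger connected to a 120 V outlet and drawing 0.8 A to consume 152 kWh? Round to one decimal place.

Power = 0.8 A × 120 V = 96 W = 0.096 kW
Hours = 152 kWh ÷ 0.096 kW = 1583.3 h

1583.3 h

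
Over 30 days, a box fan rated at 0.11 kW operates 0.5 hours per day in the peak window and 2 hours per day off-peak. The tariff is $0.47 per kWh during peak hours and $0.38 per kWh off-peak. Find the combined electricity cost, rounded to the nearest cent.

$3.28

Peak energy = 0.11 kW × 0.5 h × 30 = 1.65 kWh
Off-peak energy = 0.11 kW × 2 h × 30 = 6.6 kWh
Cost = 1.65 × $0.47 + 6.6 × $0.38 = $0.7755 + $2.508 = $3.28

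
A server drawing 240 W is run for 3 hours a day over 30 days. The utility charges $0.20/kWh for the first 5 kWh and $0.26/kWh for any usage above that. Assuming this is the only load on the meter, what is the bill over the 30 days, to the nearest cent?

$5.32

Runtime = 3 h/day × 30 days = 90 h
Energy = 0.24 kW × 90 h = 21.6 kWh
Tier 1 (0–5 kWh): 5 × $0.20 = $1
Above 5 kWh: 16.6 × $0.26 = $4.316
Bill = $5.32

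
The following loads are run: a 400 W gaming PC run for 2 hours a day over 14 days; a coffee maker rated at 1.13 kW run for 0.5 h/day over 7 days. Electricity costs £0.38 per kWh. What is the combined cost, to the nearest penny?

£5.76

gaming PC: Runtime = 2 h/day × 14 days = 28 h
gaming PC: 0.4 kW × 28 h = 11.2 kWh
coffee maker: Runtime = 0.5 h/day × 7 days = 3.5 h
coffee maker: 1.13 kW × 3.5 h = 3.955 kWh
Total energy = 15.155 kWh
Cost = 15.155 × £0.38 = £5.76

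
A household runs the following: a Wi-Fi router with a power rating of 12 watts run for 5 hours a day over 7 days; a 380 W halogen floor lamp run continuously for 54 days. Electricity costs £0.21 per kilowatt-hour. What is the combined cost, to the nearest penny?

Wi-Fi router: Runtime = 5 h/day × 7 days = 35 h
Wi-Fi router: 0.012 kW × 35 h = 0.42 kWh
halogen floor lamp: Runtime = 24 h × 54 = 1296 h
halogen floor lamp: 0.38 kW × 1296 h = 492.48 kWh
Total energy = 492.9 kWh
Cost = 492.9 × £0.21 = £103.51

£103.51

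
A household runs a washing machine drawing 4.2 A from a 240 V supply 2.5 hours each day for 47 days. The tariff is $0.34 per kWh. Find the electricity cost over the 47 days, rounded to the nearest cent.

$40.27

Power = 4.2 A × 240 V = 1008 W = 1.008 kW
Runtime = 2.5 h/day × 47 days = 117.5 h
Energy = 1.008 kW × 117.5 h = 118.44 kWh
Cost = 118.44 kWh × $0.34/kWh = $40.27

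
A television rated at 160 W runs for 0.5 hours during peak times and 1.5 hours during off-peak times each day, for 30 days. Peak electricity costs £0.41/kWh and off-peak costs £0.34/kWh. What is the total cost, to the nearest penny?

Peak energy = 0.16 kW × 0.5 h × 30 = 2.4 kWh
Off-peak energy = 0.16 kW × 1.5 h × 30 = 7.2 kWh
Cost = 2.4 × £0.41 + 7.2 × £0.34 = £0.984 + £2.448 = £3.43

£3.43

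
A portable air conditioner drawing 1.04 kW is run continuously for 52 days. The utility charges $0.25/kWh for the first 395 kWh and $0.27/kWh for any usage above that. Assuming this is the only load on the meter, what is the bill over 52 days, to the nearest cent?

$342.54

Runtime = 24 h × 52 = 1248 h
Energy = 1.04 kW × 1248 h = 1297.92 kWh
Tier 1 (0–395 kWh): 395 × $0.25 = $98.75
Above 395 kWh: 902.92 × $0.27 = $243.7884
Bill = $342.54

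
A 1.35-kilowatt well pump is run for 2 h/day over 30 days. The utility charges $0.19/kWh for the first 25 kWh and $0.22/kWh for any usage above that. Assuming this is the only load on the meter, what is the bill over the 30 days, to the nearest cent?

$17.07

Runtime = 2 h/day × 30 days = 60 h
Energy = 1.35 kW × 60 h = 81 kWh
Tier 1 (0–25 kWh): 25 × $0.19 = $4.75
Above 25 kWh: 56 × $0.22 = $12.32
Bill = $17.07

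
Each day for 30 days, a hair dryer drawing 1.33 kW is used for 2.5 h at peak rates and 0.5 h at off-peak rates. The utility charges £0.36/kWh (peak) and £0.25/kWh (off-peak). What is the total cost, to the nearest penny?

Peak energy = 1.33 kW × 2.5 h × 30 = 99.75 kWh
Off-peak energy = 1.33 kW × 0.5 h × 30 = 19.95 kWh
Cost = 99.75 × £0.36 + 19.95 × £0.25 = £35.91 + £4.9875 = £40.90

£40.90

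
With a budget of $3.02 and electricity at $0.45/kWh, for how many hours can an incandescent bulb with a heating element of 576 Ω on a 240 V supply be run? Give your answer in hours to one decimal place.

Power = V²/R = 240²/576 = 100 W = 0.1 kW
Energy available = $3.02 ÷ $0.45/kWh = 6.7111 kWh
Hours = 6.7111 kWh ÷ 0.1 kW = 67.1 h

67.1 h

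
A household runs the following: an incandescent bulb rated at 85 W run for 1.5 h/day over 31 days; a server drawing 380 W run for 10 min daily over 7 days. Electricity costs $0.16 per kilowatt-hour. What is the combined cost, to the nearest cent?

$0.70

incandescent bulb: Runtime = 1.5 h/day × 31 days = 46.5 h
incandescent bulb: 0.085 kW × 46.5 h = 3.9525 kWh
server: Runtime = 10 min × 7 = 70 min = 1.166666… h
server: 0.38 kW × 1.166666… h = 0.443333… kWh
Total energy = 4.395833… kWh
Cost = 4.395833… × $0.16 = $0.70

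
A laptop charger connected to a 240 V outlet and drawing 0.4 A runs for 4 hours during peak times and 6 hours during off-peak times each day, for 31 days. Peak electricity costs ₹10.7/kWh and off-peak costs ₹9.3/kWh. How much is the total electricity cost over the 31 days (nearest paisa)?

Power = 0.4 A × 240 V = 96 W = 0.096 kW
Peak energy = 0.096 kW × 4 h × 31 = 11.904 kWh
Off-peak energy = 0.096 kW × 6 h × 31 = 17.856 kWh
Cost = 11.904 × ₹10.7 + 17.856 × ₹9.3 = ₹127.3728 + ₹166.0608 = ₹293.43

₹293.43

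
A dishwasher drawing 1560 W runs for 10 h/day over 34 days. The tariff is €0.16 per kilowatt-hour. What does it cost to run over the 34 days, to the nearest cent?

€84.86

Runtime = 10 h/day × 34 days = 340 h
Energy = 1.56 kW × 340 h = 530.4 kWh
Cost = 530.4 kWh × €0.16/kWh = €84.86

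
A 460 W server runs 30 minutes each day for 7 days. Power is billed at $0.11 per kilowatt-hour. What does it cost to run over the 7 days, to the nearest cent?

$0.18

Runtime = 30 min × 7 = 210 min = 3.5 h
Energy = 0.46 kW × 3.5 h = 1.61 kWh
Cost = 1.61 kWh × $0.11/kWh = $0.18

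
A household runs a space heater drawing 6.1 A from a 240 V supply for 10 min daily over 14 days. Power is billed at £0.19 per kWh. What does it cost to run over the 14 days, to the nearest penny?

Power = 6.1 A × 240 V = 1464 W = 1.464 kW
Runtime = 10 min × 14 = 140 min = 2.333333… h
Energy = 1.464 kW × 2.333333… h = 3.416 kWh
Cost = 3.416 kWh × £0.19/kWh = £0.65

£0.65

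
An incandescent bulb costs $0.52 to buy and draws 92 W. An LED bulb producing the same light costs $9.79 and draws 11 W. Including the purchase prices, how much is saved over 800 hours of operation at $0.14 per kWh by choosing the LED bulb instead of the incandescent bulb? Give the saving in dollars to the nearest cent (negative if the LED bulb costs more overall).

-$0.20

incandescent bulb: $0.52 + (92/1000) kW × 800 h × $0.14 = $0.52 + $10.304 = $10.824
LED bulb: $9.79 + (11/1000) kW × 800 h × $0.14 = $9.79 + $1.232 = $11.022
Saving = $10.824 − $11.022 = −$0.198 → -$0.20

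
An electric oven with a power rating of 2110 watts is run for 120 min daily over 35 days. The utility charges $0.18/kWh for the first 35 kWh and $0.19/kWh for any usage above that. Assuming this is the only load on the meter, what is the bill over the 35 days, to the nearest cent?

Runtime = 120 min × 35 = 4200 min = 70 h
Energy = 2.11 kW × 70 h = 147.7 kWh
Tier 1 (0–35 kWh): 35 × $0.18 = $6.3
Above 35 kWh: 112.7 × $0.19 = $21.413
Bill = $27.71

$27.71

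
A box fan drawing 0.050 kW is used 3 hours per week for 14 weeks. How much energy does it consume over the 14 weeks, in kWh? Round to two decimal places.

Runtime = 3 h/week × 14 weeks = 42 h
Energy = 0.05 kW × 42 h = 2.1 kWh

2.10 kWh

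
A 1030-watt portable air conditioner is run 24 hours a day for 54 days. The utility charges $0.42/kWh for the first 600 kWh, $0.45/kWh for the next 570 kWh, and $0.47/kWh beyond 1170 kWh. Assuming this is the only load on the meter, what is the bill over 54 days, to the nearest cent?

Runtime = 24 h × 54 = 1296 h
Energy = 1.03 kW × 1296 h = 1334.88 kWh
Tier 1 (0–600 kWh): 600 × $0.42 = $252
Tier 2 (600–1170 kWh): 570 × $0.45 = $256.5
Above 1170 kWh: 164.88 × $0.47 = $77.4936
Bill = $585.99

$585.99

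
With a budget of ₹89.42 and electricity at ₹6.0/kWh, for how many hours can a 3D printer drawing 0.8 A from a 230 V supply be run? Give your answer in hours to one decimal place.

81.0 h

Power = 0.8 A × 230 V = 184 W = 0.184 kW
Energy available = ₹89.42 ÷ ₹6.0/kWh = 14.9033 kWh
Hours = 14.9033 kWh ÷ 0.184 kW = 81.0 h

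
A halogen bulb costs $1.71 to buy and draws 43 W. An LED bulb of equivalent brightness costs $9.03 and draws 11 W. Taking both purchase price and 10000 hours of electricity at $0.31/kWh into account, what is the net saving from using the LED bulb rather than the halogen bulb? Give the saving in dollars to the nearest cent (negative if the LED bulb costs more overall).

$91.88

halogen bulb: $1.71 + (43/1000) kW × 10000 h × $0.31 = $1.71 + $133.3 = $135.01
LED bulb: $9.03 + (11/1000) kW × 10000 h × $0.31 = $9.03 + $34.1 = $43.13
Saving = $135.01 − $43.13 = $91.88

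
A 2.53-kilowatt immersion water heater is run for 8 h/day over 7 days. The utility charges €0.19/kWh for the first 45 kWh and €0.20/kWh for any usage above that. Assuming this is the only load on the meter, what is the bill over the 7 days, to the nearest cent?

Runtime = 8 h/day × 7 days = 56 h
Energy = 2.53 kW × 56 h = 141.68 kWh
Tier 1 (0–45 kWh): 45 × €0.19 = €8.55
Above 45 kWh: 96.68 × €0.20 = €19.336
Bill = €27.89

€27.89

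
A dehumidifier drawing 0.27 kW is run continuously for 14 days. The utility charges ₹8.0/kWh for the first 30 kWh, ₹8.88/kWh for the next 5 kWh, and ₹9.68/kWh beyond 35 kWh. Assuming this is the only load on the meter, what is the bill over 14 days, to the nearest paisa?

Runtime = 24 h × 14 = 336 h
Energy = 0.27 kW × 336 h = 90.72 kWh
Tier 1 (0–30 kWh): 30 × ₹8.0 = ₹240
Tier 2 (30–35 kWh): 5 × ₹8.88 = ₹44.4
Above 35 kWh: 55.72 × ₹9.68 = ₹539.3696
Bill = ₹823.77

₹823.77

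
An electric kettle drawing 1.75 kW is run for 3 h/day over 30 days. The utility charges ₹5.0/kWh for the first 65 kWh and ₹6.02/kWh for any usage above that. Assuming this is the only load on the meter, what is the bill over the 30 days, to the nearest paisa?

₹881.85

Runtime = 3 h/day × 30 days = 90 h
Energy = 1.75 kW × 90 h = 157.5 kWh
Tier 1 (0–65 kWh): 65 × ₹5.0 = ₹325
Above 65 kWh: 92.5 × ₹6.02 = ₹556.85
Bill = ₹881.85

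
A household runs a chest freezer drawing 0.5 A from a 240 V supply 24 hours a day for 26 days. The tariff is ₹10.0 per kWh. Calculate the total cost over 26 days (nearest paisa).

Power = 0.5 A × 240 V = 120 W = 0.12 kW
Runtime = 24 h × 26 = 624 h
Energy = 0.12 kW × 624 h = 74.88 kWh
Cost = 74.88 kWh × ₹10.0/kWh = ₹748.80

₹748.80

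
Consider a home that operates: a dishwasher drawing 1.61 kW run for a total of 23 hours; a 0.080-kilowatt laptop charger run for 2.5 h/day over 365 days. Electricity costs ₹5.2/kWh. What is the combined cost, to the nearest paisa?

dishwasher: 1.61 kW × 23 h = 37.03 kWh
laptop charger: Runtime = 2.5 h/day × 365 days = 912.5 h
laptop charger: 0.08 kW × 912.5 h = 73 kWh
Total energy = 110.03 kWh
Cost = 110.03 × ₹5.2 = ₹572.16

₹572.16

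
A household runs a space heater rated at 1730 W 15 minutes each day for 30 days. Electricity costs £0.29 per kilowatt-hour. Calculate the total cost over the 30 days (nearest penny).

£3.76

Runtime = 15 min × 30 = 450 min = 7.5 h
Energy = 1.73 kW × 7.5 h = 12.975 kWh
Cost = 12.975 kWh × £0.29/kWh = £3.76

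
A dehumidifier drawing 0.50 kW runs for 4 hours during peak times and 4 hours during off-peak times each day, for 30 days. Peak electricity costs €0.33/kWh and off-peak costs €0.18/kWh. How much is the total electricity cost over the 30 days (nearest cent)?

€30.60

Peak energy = 0.5 kW × 4 h × 30 = 60 kWh
Off-peak energy = 0.5 kW × 4 h × 30 = 60 kWh
Cost = 60 × €0.33 + 60 × €0.18 = €19.8 + €10.8 = €30.60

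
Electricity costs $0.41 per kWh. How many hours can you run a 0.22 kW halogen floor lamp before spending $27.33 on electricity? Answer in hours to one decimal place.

Energy available = $27.33 ÷ $0.41/kWh = 66.6585 kWh
Hours = 66.6585 kWh ÷ 0.22 kW = 303.0 h

303.0 h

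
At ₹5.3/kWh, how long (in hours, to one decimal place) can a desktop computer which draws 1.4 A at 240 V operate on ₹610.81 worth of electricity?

Power = 1.4 A × 240 V = 336 W = 0.336 kW
Energy available = ₹610.81 ÷ ₹5.3/kWh = 115.2472 kWh
Hours = 115.2472 kWh ÷ 0.336 kW = 343.0 h

343.0 h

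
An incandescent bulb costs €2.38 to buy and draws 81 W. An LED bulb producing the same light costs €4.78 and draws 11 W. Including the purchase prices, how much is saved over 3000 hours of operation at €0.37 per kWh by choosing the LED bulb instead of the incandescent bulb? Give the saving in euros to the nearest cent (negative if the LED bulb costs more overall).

€75.30

incandescent bulb: €2.38 + (81/1000) kW × 3000 h × €0.37 = €2.38 + €89.91 = €92.29
LED bulb: €4.78 + (11/1000) kW × 3000 h × €0.37 = €4.78 + €12.21 = €16.99
Saving = €92.29 − €16.99 = €75.3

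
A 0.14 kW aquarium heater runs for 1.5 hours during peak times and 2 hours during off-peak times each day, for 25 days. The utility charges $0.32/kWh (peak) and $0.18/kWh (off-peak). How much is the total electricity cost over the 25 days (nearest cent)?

$2.94

Peak energy = 0.14 kW × 1.5 h × 25 = 5.25 kWh
Off-peak energy = 0.14 kW × 2 h × 25 = 7 kWh
Cost = 5.25 × $0.32 + 7 × $0.18 = $1.68 + $1.26 = $2.94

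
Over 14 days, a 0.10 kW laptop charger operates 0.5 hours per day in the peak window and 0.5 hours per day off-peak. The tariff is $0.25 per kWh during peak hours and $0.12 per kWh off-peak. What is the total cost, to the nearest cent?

Peak energy = 0.1 kW × 0.5 h × 14 = 0.7 kWh
Off-peak energy = 0.1 kW × 0.5 h × 14 = 0.7 kWh
Cost = 0.7 × $0.25 + 0.7 × $0.12 = $0.175 + $0.084 = $0.26

$0.26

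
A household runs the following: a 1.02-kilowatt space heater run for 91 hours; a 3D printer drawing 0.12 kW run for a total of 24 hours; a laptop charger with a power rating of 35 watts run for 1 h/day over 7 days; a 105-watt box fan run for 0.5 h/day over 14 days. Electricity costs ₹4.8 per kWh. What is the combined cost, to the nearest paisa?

₹464.06

space heater: 1.02 kW × 91 h = 92.82 kWh
3D printer: 0.12 kW × 24 h = 2.88 kWh
laptop charger: Runtime = 1 h/day × 7 days = 7 h
laptop charger: 0.035 kW × 7 h = 0.245 kWh
box fan: Runtime = 0.5 h/day × 14 days = 7 h
box fan: 0.105 kW × 7 h = 0.735 kWh
Total energy = 96.68 kWh
Cost = 96.68 × ₹4.8 = ₹464.06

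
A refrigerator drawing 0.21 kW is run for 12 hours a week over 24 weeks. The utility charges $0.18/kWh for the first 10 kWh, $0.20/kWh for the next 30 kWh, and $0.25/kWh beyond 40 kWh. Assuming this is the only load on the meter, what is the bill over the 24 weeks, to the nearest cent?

$12.92

Runtime = 12 h/week × 24 weeks = 288 h
Energy = 0.21 kW × 288 h = 60.48 kWh
Tier 1 (0–10 kWh): 10 × $0.18 = $1.8
Tier 2 (10–40 kWh): 30 × $0.20 = $6
Above 40 kWh: 20.48 × $0.25 = $5.12
Bill = $12.92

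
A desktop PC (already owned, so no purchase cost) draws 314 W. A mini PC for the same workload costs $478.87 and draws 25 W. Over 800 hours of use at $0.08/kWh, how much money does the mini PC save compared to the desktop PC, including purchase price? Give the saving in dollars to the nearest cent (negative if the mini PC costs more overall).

-$460.37

desktop PC: $0.00 + (314/1000) kW × 800 h × $0.08 = $0.00 + $20.096 = $20.096
mini PC: $478.87 + (25/1000) kW × 800 h × $0.08 = $478.87 + $1.6 = $480.47
Saving = $20.096 − $480.47 = −$460.374 → -$460.37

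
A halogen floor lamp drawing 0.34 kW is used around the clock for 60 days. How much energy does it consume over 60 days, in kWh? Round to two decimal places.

Runtime = 24 h × 60 = 1440 h
Energy = 0.34 kW × 1440 h = 489.6 kWh

489.60 kWh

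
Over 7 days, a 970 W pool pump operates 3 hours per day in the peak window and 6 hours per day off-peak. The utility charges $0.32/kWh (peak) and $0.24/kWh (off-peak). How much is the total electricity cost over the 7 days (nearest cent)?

Peak energy = 0.97 kW × 3 h × 7 = 20.37 kWh
Off-peak energy = 0.97 kW × 6 h × 7 = 40.74 kWh
Cost = 20.37 × $0.32 + 40.74 × $0.24 = $6.5184 + $9.7776 = $16.30

$16.30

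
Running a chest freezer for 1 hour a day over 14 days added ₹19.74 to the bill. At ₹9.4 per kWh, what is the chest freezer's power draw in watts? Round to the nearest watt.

Energy = ₹19.74 ÷ ₹9.4/kWh = 2.1 kWh
Runtime = 1 h/day × 14 days = 14 h
Power = 2.1 kWh ÷ 14 h = 0.15 kW = 150 W

150 W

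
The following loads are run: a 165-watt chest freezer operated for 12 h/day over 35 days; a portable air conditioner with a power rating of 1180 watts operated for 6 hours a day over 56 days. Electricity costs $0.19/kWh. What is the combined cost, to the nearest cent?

$88.50

chest freezer: Runtime = 12 h/day × 35 days = 420 h
chest freezer: 0.165 kW × 420 h = 69.3 kWh
portable air conditioner: Runtime = 6 h/day × 56 days = 336 h
portable air conditioner: 1.18 kW × 336 h = 396.48 kWh
Total energy = 465.78 kWh
Cost = 465.78 × $0.19 = $88.50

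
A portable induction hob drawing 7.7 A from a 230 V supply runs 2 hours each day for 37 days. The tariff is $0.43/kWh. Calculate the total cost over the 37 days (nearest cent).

$56.35

Power = 7.7 A × 230 V = 1771 W = 1.771 kW
Runtime = 2 h/day × 37 days = 74 h
Energy = 1.771 kW × 74 h = 131.054 kWh
Cost = 131.054 kWh × $0.43/kWh = $56.35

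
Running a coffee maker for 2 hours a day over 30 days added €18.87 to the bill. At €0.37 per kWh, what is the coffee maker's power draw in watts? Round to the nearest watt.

850 W

Energy = €18.87 ÷ €0.37/kWh = 51 kWh
Runtime = 2 h/day × 30 days = 60 h
Power = 51 kWh ÷ 60 h = 0.85 kW = 850 W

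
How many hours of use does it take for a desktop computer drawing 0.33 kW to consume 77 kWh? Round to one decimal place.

Hours = 77 kWh ÷ 0.33 kW = 233.3 h

233.3 h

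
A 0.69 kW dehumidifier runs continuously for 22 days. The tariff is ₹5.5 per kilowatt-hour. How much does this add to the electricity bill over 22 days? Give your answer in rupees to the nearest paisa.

Runtime = 24 h × 22 = 528 h
Energy = 0.69 kW × 528 h = 364.32 kWh
Cost = 364.32 kWh × ₹5.5/kWh = ₹2003.76

₹2003.76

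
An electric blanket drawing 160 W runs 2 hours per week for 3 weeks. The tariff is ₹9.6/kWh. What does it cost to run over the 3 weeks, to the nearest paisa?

Runtime = 2 h/week × 3 weeks = 6 h
Energy = 0.16 kW × 6 h = 0.96 kWh
Cost = 0.96 kWh × ₹9.6/kWh = ₹9.22

₹9.22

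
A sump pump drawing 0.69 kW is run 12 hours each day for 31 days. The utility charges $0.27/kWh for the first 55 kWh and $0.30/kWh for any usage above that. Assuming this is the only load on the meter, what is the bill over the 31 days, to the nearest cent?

Runtime = 12 h/day × 31 days = 372 h
Energy = 0.69 kW × 372 h = 256.68 kWh
Tier 1 (0–55 kWh): 55 × $0.27 = $14.85
Above 55 kWh: 201.68 × $0.30 = $60.504
Bill = $75.35

$75.35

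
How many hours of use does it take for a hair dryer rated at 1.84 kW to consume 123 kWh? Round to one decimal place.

66.8 h

Hours = 123 kWh ÷ 1.84 kW = 66.8 h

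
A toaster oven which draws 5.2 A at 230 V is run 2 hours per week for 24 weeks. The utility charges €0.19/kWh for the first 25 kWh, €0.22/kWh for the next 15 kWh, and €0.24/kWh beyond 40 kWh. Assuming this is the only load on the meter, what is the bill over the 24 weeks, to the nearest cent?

€12.23

Power = 5.2 A × 230 V = 1196 W = 1.196 kW
Runtime = 2 h/week × 24 weeks = 48 h
Energy = 1.196 kW × 48 h = 57.408 kWh
Tier 1 (0–25 kWh): 25 × €0.19 = €4.75
Tier 2 (25–40 kWh): 15 × €0.22 = €3.3
Above 40 kWh: 17.408 × €0.24 = €4.17792
Bill = €12.23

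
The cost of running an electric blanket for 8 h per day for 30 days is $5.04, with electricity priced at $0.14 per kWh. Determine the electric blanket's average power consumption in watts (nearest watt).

150 W

Energy = $5.04 ÷ $0.14/kWh = 36 kWh
Runtime = 8 h/day × 30 days = 240 h
Power = 36 kWh ÷ 240 h = 0.15 kW = 150 W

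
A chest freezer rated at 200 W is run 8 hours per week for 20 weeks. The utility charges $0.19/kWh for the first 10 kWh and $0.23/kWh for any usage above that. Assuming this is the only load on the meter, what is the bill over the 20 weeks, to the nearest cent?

Runtime = 8 h/week × 20 weeks = 160 h
Energy = 0.2 kW × 160 h = 32 kWh
Tier 1 (0–10 kWh): 10 × $0.19 = $1.9
Above 10 kWh: 22 × $0.23 = $5.06
Bill = $6.96

$6.96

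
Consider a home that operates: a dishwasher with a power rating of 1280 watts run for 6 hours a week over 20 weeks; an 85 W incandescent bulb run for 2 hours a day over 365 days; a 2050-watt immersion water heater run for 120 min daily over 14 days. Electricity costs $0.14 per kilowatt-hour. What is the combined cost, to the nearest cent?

$38.23

dishwasher: Runtime = 6 h/week × 20 weeks = 120 h
dishwasher: 1.28 kW × 120 h = 153.6 kWh
incandescent bulb: Runtime = 2 h/day × 365 days = 730 h
incandescent bulb: 0.085 kW × 730 h = 62.05 kWh
immersion water heater: Runtime = 120 min × 14 = 1680 min = 28 h
immersion water heater: 2.05 kW × 28 h = 57.4 kWh
Total energy = 273.05 kWh
Cost = 273.05 × $0.14 = $38.23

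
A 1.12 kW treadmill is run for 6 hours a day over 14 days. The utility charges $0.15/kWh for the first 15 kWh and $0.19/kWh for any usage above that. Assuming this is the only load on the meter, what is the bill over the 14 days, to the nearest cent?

Runtime = 6 h/day × 14 days = 84 h
Energy = 1.12 kW × 84 h = 94.08 kWh
Tier 1 (0–15 kWh): 15 × $0.15 = $2.25
Above 15 kWh: 79.08 × $0.19 = $15.0252
Bill = $17.28

$17.28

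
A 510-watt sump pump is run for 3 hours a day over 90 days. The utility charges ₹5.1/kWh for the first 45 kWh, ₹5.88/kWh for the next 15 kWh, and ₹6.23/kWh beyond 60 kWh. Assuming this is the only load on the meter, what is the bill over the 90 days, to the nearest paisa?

₹801.77

Runtime = 3 h/day × 90 days = 270 h
Energy = 0.51 kW × 270 h = 137.7 kWh
Tier 1 (0–45 kWh): 45 × ₹5.1 = ₹229.5
Tier 2 (45–60 kWh): 15 × ₹5.88 = ₹88.2
Above 60 kWh: 77.7 × ₹6.23 = ₹484.071
Bill = ₹801.77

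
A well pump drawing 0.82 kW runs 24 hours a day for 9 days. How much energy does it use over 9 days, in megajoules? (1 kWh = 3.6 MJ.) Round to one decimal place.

637.6 MJ

Runtime = 24 h × 9 = 216 h
Energy = 0.82 kW × 216 h = 177.12 kWh
= 177.12 × 3.6 MJ = 637.6 MJ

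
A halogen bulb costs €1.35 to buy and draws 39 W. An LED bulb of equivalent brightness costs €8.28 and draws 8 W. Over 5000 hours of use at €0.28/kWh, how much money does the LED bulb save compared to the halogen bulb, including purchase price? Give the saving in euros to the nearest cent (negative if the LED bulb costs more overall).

€36.47

halogen bulb: €1.35 + (39/1000) kW × 5000 h × €0.28 = €1.35 + €54.6 = €55.95
LED bulb: €8.28 + (8/1000) kW × 5000 h × €0.28 = €8.28 + €11.2 = €19.48
Saving = €55.95 − €19.48 = €36.47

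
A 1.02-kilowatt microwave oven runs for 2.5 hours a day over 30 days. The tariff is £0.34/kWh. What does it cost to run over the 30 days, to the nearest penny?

Runtime = 2.5 h/day × 30 days = 75 h
Energy = 1.02 kW × 75 h = 76.5 kWh
Cost = 76.5 kWh × £0.34/kWh = £26.01

£26.01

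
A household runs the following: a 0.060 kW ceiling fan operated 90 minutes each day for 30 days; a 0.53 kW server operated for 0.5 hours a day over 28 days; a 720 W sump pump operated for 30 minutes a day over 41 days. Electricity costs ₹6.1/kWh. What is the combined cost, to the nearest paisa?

₹151.77

ceiling fan: Runtime = 90 min × 30 = 2700 min = 45 h
ceiling fan: 0.06 kW × 45 h = 2.7 kWh
server: Runtime = 0.5 h/day × 28 days = 14 h
server: 0.53 kW × 14 h = 7.42 kWh
sump pump: Runtime = 30 min × 41 = 1230 min = 20.5 h
sump pump: 0.72 kW × 20.5 h = 14.76 kWh
Total energy = 24.88 kWh
Cost = 24.88 × ₹6.1 = ₹151.77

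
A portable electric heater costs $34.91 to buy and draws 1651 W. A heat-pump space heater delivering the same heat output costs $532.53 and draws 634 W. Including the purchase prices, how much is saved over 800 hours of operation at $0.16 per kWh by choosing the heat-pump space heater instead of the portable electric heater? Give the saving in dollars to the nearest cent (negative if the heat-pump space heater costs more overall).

portable electric heater: $34.91 + (1651/1000) kW × 800 h × $0.16 = $34.91 + $211.328 = $246.238
heat-pump space heater: $532.53 + (634/1000) kW × 800 h × $0.16 = $532.53 + $81.152 = $613.682
Saving = $246.238 − $613.682 = −$367.444 → -$367.44

-$367.44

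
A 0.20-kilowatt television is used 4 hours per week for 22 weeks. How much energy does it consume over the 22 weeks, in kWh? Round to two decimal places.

Runtime = 4 h/week × 22 weeks = 88 h
Energy = 0.2 kW × 88 h = 17.6 kWh

17.60 kWh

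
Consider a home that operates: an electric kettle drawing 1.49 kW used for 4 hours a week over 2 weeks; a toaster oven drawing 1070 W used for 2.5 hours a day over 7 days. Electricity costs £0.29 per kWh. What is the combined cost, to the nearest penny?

£8.89

electric kettle: Runtime = 4 h/week × 2 weeks = 8 h
electric kettle: 1.49 kW × 8 h = 11.92 kWh
toaster oven: Runtime = 2.5 h/day × 7 days = 17.5 h
toaster oven: 1.07 kW × 17.5 h = 18.725 kWh
Total energy = 30.645 kWh
Cost = 30.645 × £0.29 = £8.89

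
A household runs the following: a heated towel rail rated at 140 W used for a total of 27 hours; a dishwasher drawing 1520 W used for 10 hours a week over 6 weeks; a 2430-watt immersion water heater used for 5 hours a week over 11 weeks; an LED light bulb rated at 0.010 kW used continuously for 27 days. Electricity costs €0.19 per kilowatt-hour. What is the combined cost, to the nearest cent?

heated towel rail: 0.14 kW × 27 h = 3.78 kWh
dishwasher: Runtime = 10 h/week × 6 weeks = 60 h
dishwasher: 1.52 kW × 60 h = 91.2 kWh
immersion water heater: Runtime = 5 h/week × 11 weeks = 55 h
immersion water heater: 2.43 kW × 55 h = 133.65 kWh
LED light bulb: Runtime = 24 h × 27 = 648 h
LED light bulb: 0.01 kW × 648 h = 6.48 kWh
Total energy = 235.11 kWh
Cost = 235.11 × €0.19 = €44.67

€44.67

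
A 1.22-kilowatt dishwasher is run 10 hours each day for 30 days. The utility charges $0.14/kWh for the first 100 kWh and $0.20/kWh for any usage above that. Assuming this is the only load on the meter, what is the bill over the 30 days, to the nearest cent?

Runtime = 10 h/day × 30 days = 300 h
Energy = 1.22 kW × 300 h = 366 kWh
Tier 1 (0–100 kWh): 100 × $0.14 = $14
Above 100 kWh: 266 × $0.20 = $53.2
Bill = $67.20

$67.20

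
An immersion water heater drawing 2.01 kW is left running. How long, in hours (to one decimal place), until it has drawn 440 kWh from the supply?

218.9 h

Hours = 440 kWh ÷ 2.01 kW = 218.9 h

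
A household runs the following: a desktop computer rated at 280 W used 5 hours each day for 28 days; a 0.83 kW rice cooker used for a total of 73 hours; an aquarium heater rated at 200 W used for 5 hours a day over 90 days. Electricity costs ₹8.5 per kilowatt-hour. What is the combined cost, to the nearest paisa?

desktop computer: Runtime = 5 h/day × 28 days = 140 h
desktop computer: 0.28 kW × 140 h = 39.2 kWh
rice cooker: 0.83 kW × 73 h = 60.59 kWh
aquarium heater: Runtime = 5 h/day × 90 days = 450 h
aquarium heater: 0.2 kW × 450 h = 90 kWh
Total energy = 189.79 kWh
Cost = 189.79 × ₹8.5 = ₹1613.22

₹1613.22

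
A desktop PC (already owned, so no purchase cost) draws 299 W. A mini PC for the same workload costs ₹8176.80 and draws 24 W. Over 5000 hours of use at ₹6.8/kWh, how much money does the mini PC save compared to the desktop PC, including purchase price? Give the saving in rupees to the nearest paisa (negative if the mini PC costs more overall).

desktop PC: ₹0.00 + (299/1000) kW × 5000 h × ₹6.8 = ₹0.00 + ₹10166 = ₹10166
mini PC: ₹8176.80 + (24/1000) kW × 5000 h × ₹6.8 = ₹8176.80 + ₹816 = ₹8992.8
Saving = ₹10166 − ₹8992.8 = ₹1173.2

₹1173.20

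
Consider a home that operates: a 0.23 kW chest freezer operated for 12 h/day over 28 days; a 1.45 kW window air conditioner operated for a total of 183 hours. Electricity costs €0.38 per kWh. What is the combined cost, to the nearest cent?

chest freezer: Runtime = 12 h/day × 28 days = 336 h
chest freezer: 0.23 kW × 336 h = 77.28 kWh
window air conditioner: 1.45 kW × 183 h = 265.35 kWh
Total energy = 342.63 kWh
Cost = 342.63 × €0.38 = €130.20

€130.20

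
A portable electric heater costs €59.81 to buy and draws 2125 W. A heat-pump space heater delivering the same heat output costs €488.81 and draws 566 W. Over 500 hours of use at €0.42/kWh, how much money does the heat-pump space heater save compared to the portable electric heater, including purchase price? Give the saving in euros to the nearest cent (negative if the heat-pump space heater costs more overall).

portable electric heater: €59.81 + (2125/1000) kW × 500 h × €0.42 = €59.81 + €446.25 = €506.06
heat-pump space heater: €488.81 + (566/1000) kW × 500 h × €0.42 = €488.81 + €118.86 = €607.67
Saving = €506.06 − €607.67 = −€101.61

-€101.61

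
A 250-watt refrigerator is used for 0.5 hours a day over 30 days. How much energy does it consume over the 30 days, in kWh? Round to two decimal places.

Runtime = 0.5 h/day × 30 days = 15 h
Energy = 0.25 kW × 15 h = 3.75 kWh

3.75 kWh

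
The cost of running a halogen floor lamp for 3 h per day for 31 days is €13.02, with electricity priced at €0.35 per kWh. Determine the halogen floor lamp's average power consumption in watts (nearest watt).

400 W

Energy = €13.02 ÷ €0.35/kWh = 37.2 kWh
Runtime = 3 h/day × 31 days = 93 h
Power = 37.2 kWh ÷ 93 h = 0.4 kW = 400 W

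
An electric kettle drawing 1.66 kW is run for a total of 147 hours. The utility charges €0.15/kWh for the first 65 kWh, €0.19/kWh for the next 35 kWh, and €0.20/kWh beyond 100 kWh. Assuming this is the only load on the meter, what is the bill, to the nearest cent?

€45.20

Energy = 1.66 kW × 147 h = 244.02 kWh
Tier 1 (0–65 kWh): 65 × €0.15 = €9.75
Tier 2 (65–100 kWh): 35 × €0.19 = €6.65
Above 100 kWh: 144.02 × €0.20 = €28.804
Bill = €45.20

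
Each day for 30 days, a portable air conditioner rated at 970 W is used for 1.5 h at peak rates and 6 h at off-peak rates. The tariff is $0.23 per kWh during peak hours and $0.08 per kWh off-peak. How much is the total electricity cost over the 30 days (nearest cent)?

Peak energy = 0.97 kW × 1.5 h × 30 = 43.65 kWh
Off-peak energy = 0.97 kW × 6 h × 30 = 174.6 kWh
Cost = 43.65 × $0.23 + 174.6 × $0.08 = $10.0395 + $13.968 = $24.01

$24.01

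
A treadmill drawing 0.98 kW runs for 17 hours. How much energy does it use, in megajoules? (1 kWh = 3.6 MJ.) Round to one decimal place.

Energy = 0.98 kW × 17 h = 16.66 kWh
= 16.66 × 3.6 MJ = 60.0 MJ

60.0 MJ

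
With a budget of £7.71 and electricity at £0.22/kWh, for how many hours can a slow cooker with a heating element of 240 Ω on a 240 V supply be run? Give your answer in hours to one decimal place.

146.0 h

Power = V²/R = 240²/240 = 240 W = 0.24 kW
Energy available = £7.71 ÷ £0.22/kWh = 35.0455 kWh
Hours = 35.0455 kWh ÷ 0.24 kW = 146.0 h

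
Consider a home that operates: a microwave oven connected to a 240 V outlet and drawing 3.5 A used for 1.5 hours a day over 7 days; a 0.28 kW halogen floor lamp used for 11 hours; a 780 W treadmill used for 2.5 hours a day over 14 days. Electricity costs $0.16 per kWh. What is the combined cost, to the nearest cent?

$6.27

microwave oven: Power = 3.5 A × 240 V = 840 W = 0.84 kW
microwave oven: Runtime = 1.5 h/day × 7 days = 10.5 h
microwave oven: 0.84 kW × 10.5 h = 8.82 kWh
halogen floor lamp: 0.28 kW × 11 h = 3.08 kWh
treadmill: Runtime = 2.5 h/day × 14 days = 35 h
treadmill: 0.78 kW × 35 h = 27.3 kWh
Total energy = 39.2 kWh
Cost = 39.2 × $0.16 = $6.27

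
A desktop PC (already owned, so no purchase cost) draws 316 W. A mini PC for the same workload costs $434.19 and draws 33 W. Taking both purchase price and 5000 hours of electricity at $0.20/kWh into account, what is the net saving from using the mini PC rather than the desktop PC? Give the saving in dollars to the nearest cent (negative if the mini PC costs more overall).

desktop PC: $0.00 + (316/1000) kW × 5000 h × $0.20 = $0.00 + $316 = $316
mini PC: $434.19 + (33/1000) kW × 5000 h × $0.20 = $434.19 + $33 = $467.19
Saving = $316 − $467.19 = −$151.19

-$151.19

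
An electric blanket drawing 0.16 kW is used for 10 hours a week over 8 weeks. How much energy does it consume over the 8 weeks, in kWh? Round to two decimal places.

Runtime = 10 h/week × 8 weeks = 80 h
Energy = 0.16 kW × 80 h = 12.8 kWh

12.80 kWh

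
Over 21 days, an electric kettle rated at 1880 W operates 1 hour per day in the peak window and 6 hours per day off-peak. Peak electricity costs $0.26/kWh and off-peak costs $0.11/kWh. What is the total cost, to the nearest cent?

$36.32

Peak energy = 1.88 kW × 1 h × 21 = 39.48 kWh
Off-peak energy = 1.88 kW × 6 h × 21 = 236.88 kWh
Cost = 39.48 × $0.26 + 236.88 × $0.11 = $10.2648 + $26.0568 = $36.32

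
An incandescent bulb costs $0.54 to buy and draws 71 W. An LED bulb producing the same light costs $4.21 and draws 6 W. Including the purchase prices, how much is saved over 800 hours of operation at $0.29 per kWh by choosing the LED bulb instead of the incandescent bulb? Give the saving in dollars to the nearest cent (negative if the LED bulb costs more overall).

incandescent bulb: $0.54 + (71/1000) kW × 800 h × $0.29 = $0.54 + $16.472 = $17.012
LED bulb: $4.21 + (6/1000) kW × 800 h × $0.29 = $4.21 + $1.392 = $5.602
Saving = $17.012 − $5.602 = $11.41

$11.41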